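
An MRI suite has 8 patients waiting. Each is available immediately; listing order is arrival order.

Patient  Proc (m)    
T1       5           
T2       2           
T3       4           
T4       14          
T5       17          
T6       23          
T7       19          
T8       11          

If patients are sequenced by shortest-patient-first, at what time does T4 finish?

36

SPT (increasing processing time): T2 T3 T1 T8 T4 T5 T7 T6.
T2: 0→2
T3: 2→6
T1: 6→11
T8: 11→22
T4: 22→36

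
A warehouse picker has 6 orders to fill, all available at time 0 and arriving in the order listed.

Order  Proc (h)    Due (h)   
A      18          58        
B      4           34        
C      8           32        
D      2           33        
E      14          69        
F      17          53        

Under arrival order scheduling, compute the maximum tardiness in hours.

FIFO (arrival order): A B C D E F.
A: 0→18, due 58, tardiness 0
B: 18→22, due 34, tardiness 0
C: 22→30, due 32, tardiness 0
D: 30→32, due 33, tardiness 0
E: 32→46, due 69, tardiness 0
F: 46→63, due 53, tardiness 10
Maximum = 10.

10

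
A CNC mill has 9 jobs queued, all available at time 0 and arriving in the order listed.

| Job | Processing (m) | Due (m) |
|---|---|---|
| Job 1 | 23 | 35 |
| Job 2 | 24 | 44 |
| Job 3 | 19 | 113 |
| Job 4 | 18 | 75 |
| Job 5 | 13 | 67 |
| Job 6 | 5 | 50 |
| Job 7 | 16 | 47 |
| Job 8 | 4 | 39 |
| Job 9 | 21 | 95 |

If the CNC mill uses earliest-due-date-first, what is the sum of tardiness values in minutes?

EDD (increasing due date): Job 1 Job 8 Job 2 Job 7 Job 6 Job 5 Job 4 Job 9 Job 3.
Job 1: 0→23, due 35, tardiness 0
Job 8: 23→27, due 39, tardiness 0
Job 2: 27→51, due 44, tardiness 7
Job 7: 51→67, due 47, tardiness 20
Job 6: 67→72, due 50, tardiness 22
Job 5: 72→85, due 67, tardiness 18
Job 4: 85→103, due 75, tardiness 28
Job 9: 103→124, due 95, tardiness 29
Job 3: 124→143, due 113, tardiness 30
Sum = 0+0+7+20+22+18+28+29+30 = 154.

154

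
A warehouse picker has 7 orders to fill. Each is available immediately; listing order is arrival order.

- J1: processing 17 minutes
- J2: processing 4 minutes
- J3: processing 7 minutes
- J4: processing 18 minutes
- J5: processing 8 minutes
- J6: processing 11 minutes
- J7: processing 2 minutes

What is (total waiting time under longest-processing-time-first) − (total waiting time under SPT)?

156

LPT (decreasing processing time): J4 J1 J6 J5 J3 J2 J7.
J4: waits 0, runs 0→18
J1: waits 18, runs 18→35
J6: waits 35, runs 35→46
J5: waits 46, runs 46→54
J3: waits 54, runs 54→61
J2: waits 61, runs 61→65
J7: waits 65, runs 65→67
Sum = 0+18+35+46+54+61+65 = 279.
SPT (increasing processing time): J7 J2 J3 J5 J6 J1 J4.
J7: waits 0, runs 0→2
J2: waits 2, runs 2→6
J3: waits 6, runs 6→13
J5: waits 13, runs 13→21
J6: waits 21, runs 21→32
J1: waits 32, runs 32→49
J4: waits 49, runs 49→67
Sum = 0+2+6+13+21+32+49 = 123.
Difference = 279 − 123 = 156.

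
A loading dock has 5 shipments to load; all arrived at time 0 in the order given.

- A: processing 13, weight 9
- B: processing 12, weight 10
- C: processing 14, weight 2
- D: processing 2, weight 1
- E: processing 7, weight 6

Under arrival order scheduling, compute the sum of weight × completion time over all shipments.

774

FIFO (arrival order): A B C D E.
A: finishes 13, weight 9, w·C = 117
B: finishes 25, weight 10, w·C = 250
C: finishes 39, weight 2, w·C = 78
D: finishes 41, weight 1, w·C = 41
E: finishes 48, weight 6, w·C = 288
Sum = 117+250+78+41+288 = 774.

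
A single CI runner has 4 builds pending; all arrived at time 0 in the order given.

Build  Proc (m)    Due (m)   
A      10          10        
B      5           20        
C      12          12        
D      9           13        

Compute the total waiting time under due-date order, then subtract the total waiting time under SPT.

20

EDD (increasing due date): A C D B.
A: waits 0, runs 0→10
C: waits 10, runs 10→22
D: waits 22, runs 22→31
B: waits 31, runs 31→36
Sum = 0+10+22+31 = 63.
SPT (increasing processing time): B D A C.
B: waits 0, runs 0→5
D: waits 5, runs 5→14
A: waits 14, runs 14→24
C: waits 24, runs 24→36
Sum = 0+5+14+24 = 43.
Difference = 63 − 43 = 20.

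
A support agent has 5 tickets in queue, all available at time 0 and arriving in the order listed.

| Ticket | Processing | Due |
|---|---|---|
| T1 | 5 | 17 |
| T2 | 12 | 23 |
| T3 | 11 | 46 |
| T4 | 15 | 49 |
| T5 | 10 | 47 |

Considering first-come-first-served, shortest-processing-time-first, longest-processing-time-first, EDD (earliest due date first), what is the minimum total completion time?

FIFO (arrival order): T1 T2 T3 T4 T5.
T1: 0→5
T2: 5→17
T3: 17→28
T4: 28→43
T5: 43→53
Sum = 5+17+28+43+53 = 146.
SPT (increasing processing time): T1 T5 T3 T2 T4.
T1: 0→5
T5: 5→15
T3: 15→26
T2: 26→38
T4: 38→53
Sum = 5+15+26+38+53 = 137.
LPT (decreasing processing time): T4 T2 T3 T5 T1.
T4: 0→15
T2: 15→27
T3: 27→38
T5: 38→48
T1: 48→53
Sum = 15+27+38+48+53 = 181.
EDD (increasing due date): T1 T2 T3 T5 T4.
T1: 0→5
T2: 5→17
T3: 17→28
T5: 28→38
T4: 38→53
Sum = 5+17+28+38+53 = 141.
FIFO 146, SPT 137, LPT 181, EDD 141 → minimum 137.

137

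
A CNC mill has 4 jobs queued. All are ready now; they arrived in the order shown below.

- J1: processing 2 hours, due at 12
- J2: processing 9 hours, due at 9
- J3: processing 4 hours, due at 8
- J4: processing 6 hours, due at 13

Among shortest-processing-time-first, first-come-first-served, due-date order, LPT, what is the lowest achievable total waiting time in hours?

20

SPT (increasing processing time): J1 J3 J4 J2.
J1: waits 0, runs 0→2
J3: waits 2, runs 2→6
J4: waits 6, runs 6→12
J2: waits 12, runs 12→21
Sum = 0+2+6+12 = 20.
FIFO (arrival order): J1 J2 J3 J4.
J1: waits 0, runs 0→2
J2: waits 2, runs 2→11
J3: waits 11, runs 11→15
J4: waits 15, runs 15→21
Sum = 0+2+11+15 = 28.
EDD (increasing due date): J3 J2 J1 J4.
J3: waits 0, runs 0→4
J2: waits 4, runs 4→13
J1: waits 13, runs 13→15
J4: waits 15, runs 15→21
Sum = 0+4+13+15 = 32.
LPT (decreasing processing time): J2 J4 J3 J1.
J2: waits 0, runs 0→9
J4: waits 9, runs 9→15
J3: waits 15, runs 15→19
J1: waits 19, runs 19→21
Sum = 0+9+15+19 = 43.
SPT 20, FIFO 28, EDD 32, LPT 43 → minimum 20.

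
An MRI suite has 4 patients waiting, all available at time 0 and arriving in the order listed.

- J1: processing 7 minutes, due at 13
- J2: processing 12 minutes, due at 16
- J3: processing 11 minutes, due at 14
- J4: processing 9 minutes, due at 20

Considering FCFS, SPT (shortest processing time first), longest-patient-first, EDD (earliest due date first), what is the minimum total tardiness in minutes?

36

FIFO (arrival order): J1 J2 J3 J4.
J1: 0→7, due 13, tardiness 0
J2: 7→19, due 16, tardiness 3
J3: 19→30, due 14, tardiness 16
J4: 30→39, due 20, tardiness 19
Sum = 0+3+16+19 = 38.
SPT (increasing processing time): J1 J4 J3 J2.
J1: 0→7, due 13, tardiness 0
J4: 7→16, due 20, tardiness 0
J3: 16→27, due 14, tardiness 13
J2: 27→39, due 16, tardiness 23
Sum = 0+0+13+23 = 36.
LPT (decreasing processing time): J2 J3 J4 J1.
J2: 0→12, due 16, tardiness 0
J3: 12→23, due 14, tardiness 9
J4: 23→32, due 20, tardiness 12
J1: 32→39, due 13, tardiness 26
Sum = 0+9+12+26 = 47.
EDD (increasing due date): J1 J3 J2 J4.
J1: 0→7, due 13, tardiness 0
J3: 7→18, due 14, tardiness 4
J2: 18→30, due 16, tardiness 14
J4: 30→39, due 20, tardiness 19
Sum = 0+4+14+19 = 37.
FIFO 38, SPT 36, LPT 47, EDD 37 → minimum 36.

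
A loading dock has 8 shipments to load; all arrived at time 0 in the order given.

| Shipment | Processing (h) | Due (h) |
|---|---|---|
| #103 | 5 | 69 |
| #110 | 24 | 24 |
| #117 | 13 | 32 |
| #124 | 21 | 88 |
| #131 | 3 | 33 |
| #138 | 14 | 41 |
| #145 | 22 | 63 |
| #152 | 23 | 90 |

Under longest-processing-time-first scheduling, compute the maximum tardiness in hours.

LPT (decreasing processing time): #110 #152 #145 #124 #138 #117 #103 #131.
#110: 0→24, due 24, tardiness 0
#152: 24→47, due 90, tardiness 0
#145: 47→69, due 63, tardiness 6
#124: 69→90, due 88, tardiness 2
#138: 90→104, due 41, tardiness 63
#117: 104→117, due 32, tardiness 85
#103: 117→122, due 69, tardiness 53
#131: 122→125, due 33, tardiness 92
Maximum = 92.

92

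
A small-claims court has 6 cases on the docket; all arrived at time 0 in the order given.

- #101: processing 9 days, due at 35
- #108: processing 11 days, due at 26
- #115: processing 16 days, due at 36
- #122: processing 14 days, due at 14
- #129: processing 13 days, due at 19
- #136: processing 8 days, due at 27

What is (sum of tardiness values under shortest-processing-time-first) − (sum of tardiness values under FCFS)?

-24

SPT (increasing processing time): #136 #101 #108 #129 #122 #115.
#136: 0→8, due 27, tardiness 0
#101: 8→17, due 35, tardiness 0
#108: 17→28, due 26, tardiness 2
#129: 28→41, due 19, tardiness 22
#122: 41→55, due 14, tardiness 41
#115: 55→71, due 36, tardiness 35
Sum = 0+0+2+22+41+35 = 100.
FIFO (arrival order): #101 #108 #115 #122 #129 #136.
#101: 0→9, due 35, tardiness 0
#108: 9→20, due 26, tardiness 0
#115: 20→36, due 36, tardiness 0
#122: 36→50, due 14, tardiness 36
#129: 50→63, due 19, tardiness 44
#136: 63→71, due 27, tardiness 44
Sum = 0+0+0+36+44+44 = 124.
Difference = 100 − 124 = -24.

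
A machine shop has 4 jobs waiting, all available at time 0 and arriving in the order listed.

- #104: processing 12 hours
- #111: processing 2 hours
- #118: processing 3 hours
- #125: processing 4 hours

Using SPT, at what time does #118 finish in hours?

5

SPT (increasing processing time): #111 #118 #125 #104.
#111: 0→2
#118: 2→5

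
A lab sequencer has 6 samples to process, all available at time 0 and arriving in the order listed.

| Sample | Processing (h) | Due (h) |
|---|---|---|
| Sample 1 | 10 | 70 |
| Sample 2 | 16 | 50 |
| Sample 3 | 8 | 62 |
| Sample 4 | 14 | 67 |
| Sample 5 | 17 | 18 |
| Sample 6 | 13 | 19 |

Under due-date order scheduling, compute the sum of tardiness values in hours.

EDD (increasing due date): Sample 5 Sample 6 Sample 2 Sample 3 Sample 4 Sample 1.
Sample 5: 0→17, due 18, tardiness 0
Sample 6: 17→30, due 19, tardiness 11
Sample 2: 30→46, due 50, tardiness 0
Sample 3: 46→54, due 62, tardiness 0
Sample 4: 54→68, due 67, tardiness 1
Sample 1: 68→78, due 70, tardiness 8
Sum = 0+11+0+0+1+8 = 20.

20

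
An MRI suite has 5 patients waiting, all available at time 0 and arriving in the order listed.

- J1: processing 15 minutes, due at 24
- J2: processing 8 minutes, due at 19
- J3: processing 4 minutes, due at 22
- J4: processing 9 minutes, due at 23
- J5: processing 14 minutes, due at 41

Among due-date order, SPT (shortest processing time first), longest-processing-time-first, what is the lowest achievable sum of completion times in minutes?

EDD (increasing due date): J2 J3 J4 J1 J5.
J2: 0→8
J3: 8→12
J4: 12→21
J1: 21→36
J5: 36→50
Sum = 8+12+21+36+50 = 127.
SPT (increasing processing time): J3 J2 J4 J5 J1.
J3: 0→4
J2: 4→12
J4: 12→21
J5: 21→35
J1: 35→50
Sum = 4+12+21+35+50 = 122.
LPT (decreasing processing time): J1 J5 J4 J2 J3.
J1: 0→15
J5: 15→29
J4: 29→38
J2: 38→46
J3: 46→50
Sum = 15+29+38+46+50 = 178.
EDD 127, SPT 122, LPT 178 → minimum 122.

122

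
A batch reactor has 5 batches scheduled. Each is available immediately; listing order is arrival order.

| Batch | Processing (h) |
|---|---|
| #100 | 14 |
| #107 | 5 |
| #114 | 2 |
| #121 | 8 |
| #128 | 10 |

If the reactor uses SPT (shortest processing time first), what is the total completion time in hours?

SPT (increasing processing time): #114 #107 #121 #128 #100.
#114: 0→2
#107: 2→7
#121: 7→15
#128: 15→25
#100: 25→39
Sum = 2+7+15+25+39 = 88.

88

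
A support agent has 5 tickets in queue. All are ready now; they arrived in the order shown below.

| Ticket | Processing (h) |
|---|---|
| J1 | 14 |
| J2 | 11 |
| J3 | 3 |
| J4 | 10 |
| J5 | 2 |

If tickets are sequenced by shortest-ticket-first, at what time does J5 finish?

2

SPT (increasing processing time): J5 J3 J4 J2 J1.
J5: 0→2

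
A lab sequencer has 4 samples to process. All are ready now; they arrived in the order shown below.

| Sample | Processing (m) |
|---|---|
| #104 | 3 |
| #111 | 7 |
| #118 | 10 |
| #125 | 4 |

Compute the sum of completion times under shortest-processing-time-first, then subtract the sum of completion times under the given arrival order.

-9

SPT (increasing processing time): #104 #125 #111 #118.
#104: 0→3
#125: 3→7
#111: 7→14
#118: 14→24
Sum = 3+7+14+24 = 48.
FIFO (arrival order): #104 #111 #118 #125.
#104: 0→3
#111: 3→10
#118: 10→20
#125: 20→24
Sum = 3+10+20+24 = 57.
Difference = 48 − 57 = -9.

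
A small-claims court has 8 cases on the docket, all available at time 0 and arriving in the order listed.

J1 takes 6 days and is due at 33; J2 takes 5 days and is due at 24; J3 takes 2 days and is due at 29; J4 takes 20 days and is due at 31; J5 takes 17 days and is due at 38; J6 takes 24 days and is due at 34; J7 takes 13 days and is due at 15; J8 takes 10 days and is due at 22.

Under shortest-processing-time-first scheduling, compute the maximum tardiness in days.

SPT (increasing processing time): J3 J2 J1 J8 J7 J5 J4 J6.
J3: 0→2, due 29, tardiness 0
J2: 2→7, due 24, tardiness 0
J1: 7→13, due 33, tardiness 0
J8: 13→23, due 22, tardiness 1
J7: 23→36, due 15, tardiness 21
J5: 36→53, due 38, tardiness 15
J4: 53→73, due 31, tardiness 42
J6: 73→97, due 34, tardiness 63
Maximum = 63.

63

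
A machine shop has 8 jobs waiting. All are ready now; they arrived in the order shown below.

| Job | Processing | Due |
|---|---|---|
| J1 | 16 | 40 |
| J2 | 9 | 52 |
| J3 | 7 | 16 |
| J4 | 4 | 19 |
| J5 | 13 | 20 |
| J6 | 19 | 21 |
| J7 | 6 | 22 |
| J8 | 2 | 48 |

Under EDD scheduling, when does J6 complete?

EDD (increasing due date): J3 J4 J5 J6 J7 J1 J8 J2.
J3: 0→7
J4: 7→11
J5: 11→24
J6: 24→43

43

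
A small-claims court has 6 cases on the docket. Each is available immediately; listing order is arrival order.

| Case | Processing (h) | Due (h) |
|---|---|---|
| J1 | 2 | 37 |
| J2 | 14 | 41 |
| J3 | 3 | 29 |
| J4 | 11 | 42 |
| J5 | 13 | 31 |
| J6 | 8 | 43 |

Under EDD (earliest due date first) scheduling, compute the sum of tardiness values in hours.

EDD (increasing due date): J3 J5 J1 J2 J4 J6.
J3: 0→3, due 29, tardiness 0
J5: 3→16, due 31, tardiness 0
J1: 16→18, due 37, tardiness 0
J2: 18→32, due 41, tardiness 0
J4: 32→43, due 42, tardiness 1
J6: 43→51, due 43, tardiness 8
Sum = 0+0+0+0+1+8 = 9.

9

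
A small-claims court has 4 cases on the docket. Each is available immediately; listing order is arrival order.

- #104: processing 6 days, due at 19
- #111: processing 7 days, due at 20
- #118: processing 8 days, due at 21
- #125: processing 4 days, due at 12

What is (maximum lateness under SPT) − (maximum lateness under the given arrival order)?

-9

SPT (increasing processing time): #125 #104 #111 #118.
#125: 0→4, due 12, lateness -8
#104: 4→10, due 19, lateness -9
#111: 10→17, due 20, lateness -3
#118: 17→25, due 21, lateness 4
Maximum = 4.
FIFO (arrival order): #104 #111 #118 #125.
#104: 0→6, due 19, lateness -13
#111: 6→13, due 20, lateness -7
#118: 13→21, due 21, lateness 0
#125: 21→25, due 12, lateness 13
Maximum = 13.
Difference = 4 − 13 = -9.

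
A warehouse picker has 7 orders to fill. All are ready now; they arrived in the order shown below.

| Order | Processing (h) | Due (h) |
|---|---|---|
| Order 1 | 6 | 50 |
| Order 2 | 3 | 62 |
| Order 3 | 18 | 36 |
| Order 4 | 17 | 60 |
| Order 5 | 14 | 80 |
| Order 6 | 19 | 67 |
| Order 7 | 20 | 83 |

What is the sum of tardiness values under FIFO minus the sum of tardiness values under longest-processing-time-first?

FIFO (arrival order): Order 1 Order 2 Order 3 Order 4 Order 5 Order 6 Order 7.
Order 1: 0→6, due 50, tardiness 0
Order 2: 6→9, due 62, tardiness 0
Order 3: 9→27, due 36, tardiness 0
Order 4: 27→44, due 60, tardiness 0
Order 5: 44→58, due 80, tardiness 0
Order 6: 58→77, due 67, tardiness 10
Order 7: 77→97, due 83, tardiness 14
Sum = 0+0+0+0+0+10+14 = 24.
LPT (decreasing processing time): Order 7 Order 6 Order 3 Order 4 Order 5 Order 1 Order 2.
Order 7: 0→20, due 83, tardiness 0
Order 6: 20→39, due 67, tardiness 0
Order 3: 39→57, due 36, tardiness 21
Order 4: 57→74, due 60, tardiness 14
Order 5: 74→88, due 80, tardiness 8
Order 1: 88→94, due 50, tardiness 44
Order 2: 94→97, due 62, tardiness 35
Sum = 0+0+21+14+8+44+35 = 122.
Difference = 24 − 122 = -98.

-98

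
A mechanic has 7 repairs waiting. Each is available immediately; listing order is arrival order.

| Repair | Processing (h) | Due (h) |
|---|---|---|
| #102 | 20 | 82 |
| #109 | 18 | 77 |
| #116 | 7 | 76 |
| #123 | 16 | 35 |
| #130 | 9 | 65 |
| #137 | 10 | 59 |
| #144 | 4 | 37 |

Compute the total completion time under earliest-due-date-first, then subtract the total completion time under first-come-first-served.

EDD (increasing due date): #123 #144 #137 #130 #116 #109 #102.
#123: 0→16
#144: 16→20
#137: 20→30
#130: 30→39
#116: 39→46
#109: 46→64
#102: 64→84
Sum = 16+20+30+39+46+64+84 = 299.
FIFO (arrival order): #102 #109 #116 #123 #130 #137 #144.
#102: 0→20
#109: 20→38
#116: 38→45
#123: 45→61
#130: 61→70
#137: 70→80
#144: 80→84
Sum = 20+38+45+61+70+80+84 = 398.
Difference = 299 − 398 = -99.

-99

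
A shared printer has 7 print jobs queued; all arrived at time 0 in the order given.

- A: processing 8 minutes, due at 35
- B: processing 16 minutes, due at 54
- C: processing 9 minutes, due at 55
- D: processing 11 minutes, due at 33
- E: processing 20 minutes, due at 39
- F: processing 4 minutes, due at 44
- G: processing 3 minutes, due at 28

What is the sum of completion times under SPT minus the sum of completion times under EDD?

-54

SPT (increasing processing time): G F A C D B E.
G: 0→3
F: 3→7
A: 7→15
C: 15→24
D: 24→35
B: 35→51
E: 51→71
Sum = 3+7+15+24+35+51+71 = 206.
EDD (increasing due date): G D A E F B C.
G: 0→3
D: 3→14
A: 14→22
E: 22→42
F: 42→46
B: 46→62
C: 62→71
Sum = 3+14+22+42+46+62+71 = 260.
Difference = 206 − 260 = -54.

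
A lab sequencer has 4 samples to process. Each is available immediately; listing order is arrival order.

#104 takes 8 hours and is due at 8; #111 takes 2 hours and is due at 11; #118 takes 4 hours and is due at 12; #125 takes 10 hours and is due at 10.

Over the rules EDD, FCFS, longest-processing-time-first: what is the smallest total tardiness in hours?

EDD (increasing due date): #104 #125 #111 #118.
#104: 0→8, due 8, tardiness 0
#125: 8→18, due 10, tardiness 8
#111: 18→20, due 11, tardiness 9
#118: 20→24, due 12, tardiness 12
Sum = 0+8+9+12 = 29.
FIFO (arrival order): #104 #111 #118 #125.
#104: 0→8, due 8, tardiness 0
#111: 8→10, due 11, tardiness 0
#118: 10→14, due 12, tardiness 2
#125: 14→24, due 10, tardiness 14
Sum = 0+0+2+14 = 16.
LPT (decreasing processing time): #125 #104 #118 #111.
#125: 0→10, due 10, tardiness 0
#104: 10→18, due 8, tardiness 10
#118: 18→22, due 12, tardiness 10
#111: 22→24, due 11, tardiness 13
Sum = 0+10+10+13 = 33.
EDD 29, FIFO 16, LPT 33 → minimum 16.

16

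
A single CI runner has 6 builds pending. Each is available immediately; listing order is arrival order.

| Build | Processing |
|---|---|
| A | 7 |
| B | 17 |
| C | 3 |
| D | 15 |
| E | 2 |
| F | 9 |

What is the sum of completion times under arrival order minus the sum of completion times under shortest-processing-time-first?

FIFO (arrival order): A B C D E F.
A: 0→7
B: 7→24
C: 24→27
D: 27→42
E: 42→44
F: 44→53
Sum = 7+24+27+42+44+53 = 197.
SPT (increasing processing time): E C A F D B.
E: 0→2
C: 2→5
A: 5→12
F: 12→21
D: 21→36
B: 36→53
Sum = 2+5+12+21+36+53 = 129.
Difference = 197 − 129 = 68.

68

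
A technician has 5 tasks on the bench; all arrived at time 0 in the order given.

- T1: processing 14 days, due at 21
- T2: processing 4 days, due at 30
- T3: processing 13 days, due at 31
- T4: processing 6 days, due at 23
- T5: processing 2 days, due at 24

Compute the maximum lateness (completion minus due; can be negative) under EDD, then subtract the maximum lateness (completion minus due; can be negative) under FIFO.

-7

EDD (increasing due date): T1 T4 T5 T2 T3.
T1: 0→14, due 21, lateness -7
T4: 14→20, due 23, lateness -3
T5: 20→22, due 24, lateness -2
T2: 22→26, due 30, lateness -4
T3: 26→39, due 31, lateness 8
Maximum = 8.
FIFO (arrival order): T1 T2 T3 T4 T5.
T1: 0→14, due 21, lateness -7
T2: 14→18, due 30, lateness -12
T3: 18→31, due 31, lateness 0
T4: 31→37, due 23, lateness 14
T5: 37→39, due 24, lateness 15
Maximum = 15.
Difference = 8 − 15 = -7.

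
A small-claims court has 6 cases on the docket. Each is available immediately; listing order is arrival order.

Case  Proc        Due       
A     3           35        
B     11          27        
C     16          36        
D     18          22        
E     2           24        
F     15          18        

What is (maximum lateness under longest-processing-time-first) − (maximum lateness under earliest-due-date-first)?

12

LPT (decreasing processing time): D C F B A E.
D: 0→18, due 22, lateness -4
C: 18→34, due 36, lateness -2
F: 34→49, due 18, lateness 31
B: 49→60, due 27, lateness 33
A: 60→63, due 35, lateness 28
E: 63→65, due 24, lateness 41
Maximum = 41.
EDD (increasing due date): F D E B A C.
F: 0→15, due 18, lateness -3
D: 15→33, due 22, lateness 11
E: 33→35, due 24, lateness 11
B: 35→46, due 27, lateness 19
A: 46→49, due 35, lateness 14
C: 49→65, due 36, lateness 29
Maximum = 29.
Difference = 41 − 29 = 12.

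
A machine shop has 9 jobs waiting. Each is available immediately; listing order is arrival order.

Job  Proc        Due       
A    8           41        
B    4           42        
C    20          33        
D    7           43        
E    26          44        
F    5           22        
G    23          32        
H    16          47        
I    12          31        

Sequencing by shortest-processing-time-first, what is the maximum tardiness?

77

SPT (increasing processing time): B F D A I H C G E.
B: 0→4, due 42, tardiness 0
F: 4→9, due 22, tardiness 0
D: 9→16, due 43, tardiness 0
A: 16→24, due 41, tardiness 0
I: 24→36, due 31, tardiness 5
H: 36→52, due 47, tardiness 5
C: 52→72, due 33, tardiness 39
G: 72→95, due 32, tardiness 63
E: 95→121, due 44, tardiness 77
Maximum = 77.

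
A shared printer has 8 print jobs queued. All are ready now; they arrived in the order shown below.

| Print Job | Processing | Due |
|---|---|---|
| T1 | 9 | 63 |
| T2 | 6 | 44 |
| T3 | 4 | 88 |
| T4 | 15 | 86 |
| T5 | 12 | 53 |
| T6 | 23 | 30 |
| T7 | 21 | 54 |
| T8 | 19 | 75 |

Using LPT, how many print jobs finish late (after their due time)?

4

LPT (decreasing processing time): T6 T7 T8 T4 T5 T1 T2 T3.
T6: 0→23, due 30, tardiness 0
T7: 23→44, due 54, tardiness 0
T8: 44→63, due 75, tardiness 0
T4: 63→78, due 86, tardiness 0
T5: 78→90, due 53, tardiness 37
T1: 90→99, due 63, tardiness 36
T2: 99→105, due 44, tardiness 61
T3: 105→109, due 88, tardiness 21
Late print jobs: 4.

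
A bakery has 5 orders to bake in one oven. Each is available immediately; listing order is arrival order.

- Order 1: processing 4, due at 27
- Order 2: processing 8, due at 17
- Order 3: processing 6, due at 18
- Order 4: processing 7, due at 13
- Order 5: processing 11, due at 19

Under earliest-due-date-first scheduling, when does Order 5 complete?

32

EDD (increasing due date): Order 4 Order 2 Order 3 Order 5 Order 1.
Order 4: 0→7
Order 2: 7→15
Order 3: 15→21
Order 5: 21→32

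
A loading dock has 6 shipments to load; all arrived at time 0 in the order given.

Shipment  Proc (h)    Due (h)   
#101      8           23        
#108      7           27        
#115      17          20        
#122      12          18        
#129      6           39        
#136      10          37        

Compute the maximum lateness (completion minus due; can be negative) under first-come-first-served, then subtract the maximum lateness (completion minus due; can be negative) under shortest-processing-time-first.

FIFO (arrival order): #101 #108 #115 #122 #129 #136.
#101: 0→8, due 23, lateness -15
#108: 8→15, due 27, lateness -12
#115: 15→32, due 20, lateness 12
#122: 32→44, due 18, lateness 26
#129: 44→50, due 39, lateness 11
#136: 50→60, due 37, lateness 23
Maximum = 26.
SPT (increasing processing time): #129 #108 #101 #136 #122 #115.
#129: 0→6, due 39, lateness -33
#108: 6→13, due 27, lateness -14
#101: 13→21, due 23, lateness -2
#136: 21→31, due 37, lateness -6
#122: 31→43, due 18, lateness 25
#115: 43→60, due 20, lateness 40
Maximum = 40.
Difference = 26 − 40 = -14.

-14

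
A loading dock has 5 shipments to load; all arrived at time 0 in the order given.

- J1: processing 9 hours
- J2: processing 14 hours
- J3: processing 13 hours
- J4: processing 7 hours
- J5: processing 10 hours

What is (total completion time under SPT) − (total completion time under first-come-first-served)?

SPT (increasing processing time): J4 J1 J5 J3 J2.
J4: 0→7
J1: 7→16
J5: 16→26
J3: 26→39
J2: 39→53
Sum = 7+16+26+39+53 = 141.
FIFO (arrival order): J1 J2 J3 J4 J5.
J1: 0→9
J2: 9→23
J3: 23→36
J4: 36→43
J5: 43→53
Sum = 9+23+36+43+53 = 164.
Difference = 141 − 164 = -23.

-23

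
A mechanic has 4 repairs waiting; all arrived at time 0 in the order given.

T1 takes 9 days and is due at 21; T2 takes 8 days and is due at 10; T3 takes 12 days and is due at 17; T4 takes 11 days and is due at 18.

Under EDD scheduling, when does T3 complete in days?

EDD (increasing due date): T2 T3 T4 T1.
T2: 0→8
T3: 8→20

20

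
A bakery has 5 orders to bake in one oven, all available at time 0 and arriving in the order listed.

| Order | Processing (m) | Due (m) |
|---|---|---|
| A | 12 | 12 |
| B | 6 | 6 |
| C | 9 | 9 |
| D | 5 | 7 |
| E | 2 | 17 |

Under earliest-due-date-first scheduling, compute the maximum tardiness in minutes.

EDD (increasing due date): B D C A E.
B: 0→6, due 6, tardiness 0
D: 6→11, due 7, tardiness 4
C: 11→20, due 9, tardiness 11
A: 20→32, due 12, tardiness 20
E: 32→34, due 17, tardiness 17
Maximum = 20.

20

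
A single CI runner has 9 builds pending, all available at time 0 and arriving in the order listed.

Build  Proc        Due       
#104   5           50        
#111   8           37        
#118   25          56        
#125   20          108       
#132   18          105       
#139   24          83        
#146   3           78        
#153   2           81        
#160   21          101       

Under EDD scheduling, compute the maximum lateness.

18

EDD (increasing due date): #111 #104 #118 #146 #153 #139 #160 #132 #125.
#111: 0→8, due 37, lateness -29
#104: 8→13, due 50, lateness -37
#118: 13→38, due 56, lateness -18
#146: 38→41, due 78, lateness -37
#153: 41→43, due 81, lateness -38
#139: 43→67, due 83, lateness -16
#160: 67→88, due 101, lateness -13
#132: 88→106, due 105, lateness 1
#125: 106→126, due 108, lateness 18
Maximum = 18.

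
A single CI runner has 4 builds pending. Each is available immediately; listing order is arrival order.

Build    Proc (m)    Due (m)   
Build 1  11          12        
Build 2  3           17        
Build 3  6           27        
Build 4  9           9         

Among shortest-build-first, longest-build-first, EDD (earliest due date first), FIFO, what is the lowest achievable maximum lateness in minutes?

SPT (increasing processing time): Build 2 Build 3 Build 4 Build 1.
Build 2: 0→3, due 17, lateness -14
Build 3: 3→9, due 27, lateness -18
Build 4: 9→18, due 9, lateness 9
Build 1: 18→29, due 12, lateness 17
Maximum = 17.
LPT (decreasing processing time): Build 1 Build 4 Build 3 Build 2.
Build 1: 0→11, due 12, lateness -1
Build 4: 11→20, due 9, lateness 11
Build 3: 20→26, due 27, lateness -1
Build 2: 26→29, due 17, lateness 12
Maximum = 12.
EDD (increasing due date): Build 4 Build 1 Build 2 Build 3.
Build 4: 0→9, due 9, lateness 0
Build 1: 9→20, due 12, lateness 8
Build 2: 20→23, due 17, lateness 6
Build 3: 23→29, due 27, lateness 2
Maximum = 8.
FIFO (arrival order): Build 1 Build 2 Build 3 Build 4.
Build 1: 0→11, due 12, lateness -1
Build 2: 11→14, due 17, lateness -3
Build 3: 14→20, due 27, lateness -7
Build 4: 20→29, due 9, lateness 20
Maximum = 20.
SPT 17, LPT 12, EDD 8, FIFO 20 → minimum 8.

8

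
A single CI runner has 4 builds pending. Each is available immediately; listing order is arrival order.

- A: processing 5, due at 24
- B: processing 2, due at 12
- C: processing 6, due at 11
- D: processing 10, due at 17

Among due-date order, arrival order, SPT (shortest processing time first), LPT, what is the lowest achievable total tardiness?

EDD (increasing due date): C B D A.
C: 0→6, due 11, tardiness 0
B: 6→8, due 12, tardiness 0
D: 8→18, due 17, tardiness 1
A: 18→23, due 24, tardiness 0
Sum = 0+0+1+0 = 1.
FIFO (arrival order): A B C D.
A: 0→5, due 24, tardiness 0
B: 5→7, due 12, tardiness 0
C: 7→13, due 11, tardiness 2
D: 13→23, due 17, tardiness 6
Sum = 0+0+2+6 = 8.
SPT (increasing processing time): B A C D.
B: 0→2, due 12, tardiness 0
A: 2→7, due 24, tardiness 0
C: 7→13, due 11, tardiness 2
D: 13→23, due 17, tardiness 6
Sum = 0+0+2+6 = 8.
LPT (decreasing processing time): D C A B.
D: 0→10, due 17, tardiness 0
C: 10→16, due 11, tardiness 5
A: 16→21, due 24, tardiness 0
B: 21→23, due 12, tardiness 11
Sum = 0+5+0+11 = 16.
EDD 1, FIFO 8, SPT 8, LPT 16 → minimum 1.

1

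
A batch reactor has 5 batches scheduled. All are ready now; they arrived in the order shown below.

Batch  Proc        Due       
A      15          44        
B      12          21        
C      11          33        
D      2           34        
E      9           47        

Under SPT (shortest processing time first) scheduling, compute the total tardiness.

18

SPT (increasing processing time): D E C B A.
D: 0→2, due 34, tardiness 0
E: 2→11, due 47, tardiness 0
C: 11→22, due 33, tardiness 0
B: 22→34, due 21, tardiness 13
A: 34→49, due 44, tardiness 5
Sum = 0+0+0+13+5 = 18.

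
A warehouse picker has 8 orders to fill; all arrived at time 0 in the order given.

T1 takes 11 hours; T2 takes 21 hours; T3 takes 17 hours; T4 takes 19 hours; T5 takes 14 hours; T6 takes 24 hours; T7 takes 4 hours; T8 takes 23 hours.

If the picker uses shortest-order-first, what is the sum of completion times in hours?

487

SPT (increasing processing time): T7 T1 T5 T3 T4 T2 T8 T6.
T7: 0→4
T1: 4→15
T5: 15→29
T3: 29→46
T4: 46→65
T2: 65→86
T8: 86→109
T6: 109→133
Sum = 4+15+29+46+65+86+109+133 = 487.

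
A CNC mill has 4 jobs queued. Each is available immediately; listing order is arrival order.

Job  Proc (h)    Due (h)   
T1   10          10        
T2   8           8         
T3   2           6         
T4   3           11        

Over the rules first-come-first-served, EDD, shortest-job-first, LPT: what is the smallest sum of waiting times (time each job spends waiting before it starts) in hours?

20

FIFO (arrival order): T1 T2 T3 T4.
T1: waits 0, runs 0→10
T2: waits 10, runs 10→18
T3: waits 18, runs 18→20
T4: waits 20, runs 20→23
Sum = 0+10+18+20 = 48.
EDD (increasing due date): T3 T2 T1 T4.
T3: waits 0, runs 0→2
T2: waits 2, runs 2→10
T1: waits 10, runs 10→20
T4: waits 20, runs 20→23
Sum = 0+2+10+20 = 32.
SPT (increasing processing time): T3 T4 T2 T1.
T3: waits 0, runs 0→2
T4: waits 2, runs 2→5
T2: waits 5, runs 5→13
T1: waits 13, runs 13→23
Sum = 0+2+5+13 = 20.
LPT (decreasing processing time): T1 T2 T4 T3.
T1: waits 0, runs 0→10
T2: waits 10, runs 10→18
T4: waits 18, runs 18→21
T3: waits 21, runs 21→23
Sum = 0+10+18+21 = 49.
FIFO 48, EDD 32, SPT 20, LPT 49 → minimum 20.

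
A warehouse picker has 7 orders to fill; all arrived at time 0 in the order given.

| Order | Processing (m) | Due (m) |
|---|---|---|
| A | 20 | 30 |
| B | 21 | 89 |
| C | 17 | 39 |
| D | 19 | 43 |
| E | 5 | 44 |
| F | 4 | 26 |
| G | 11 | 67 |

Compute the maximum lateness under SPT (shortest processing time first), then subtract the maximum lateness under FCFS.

-14

SPT (increasing processing time): F E G C D A B.
F: 0→4, due 26, lateness -22
E: 4→9, due 44, lateness -35
G: 9→20, due 67, lateness -47
C: 20→37, due 39, lateness -2
D: 37→56, due 43, lateness 13
A: 56→76, due 30, lateness 46
B: 76→97, due 89, lateness 8
Maximum = 46.
FIFO (arrival order): A B C D E F G.
A: 0→20, due 30, lateness -10
B: 20→41, due 89, lateness -48
C: 41→58, due 39, lateness 19
D: 58→77, due 43, lateness 34
E: 77→82, due 44, lateness 38
F: 82→86, due 26, lateness 60
G: 86→97, due 67, lateness 30
Maximum = 60.
Difference = 46 − 60 = -14.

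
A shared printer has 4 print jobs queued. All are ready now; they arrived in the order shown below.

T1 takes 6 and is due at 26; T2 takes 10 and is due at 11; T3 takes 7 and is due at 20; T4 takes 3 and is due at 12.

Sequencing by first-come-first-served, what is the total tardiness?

FIFO (arrival order): T1 T2 T3 T4.
T1: 0→6, due 26, tardiness 0
T2: 6→16, due 11, tardiness 5
T3: 16→23, due 20, tardiness 3
T4: 23→26, due 12, tardiness 14
Sum = 0+5+3+14 = 22.

22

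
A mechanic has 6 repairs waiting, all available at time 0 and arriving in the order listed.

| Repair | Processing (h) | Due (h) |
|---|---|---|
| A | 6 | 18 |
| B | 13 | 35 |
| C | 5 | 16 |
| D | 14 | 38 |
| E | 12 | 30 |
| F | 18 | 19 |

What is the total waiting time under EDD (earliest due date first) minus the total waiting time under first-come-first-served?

EDD (increasing due date): C A F E B D.
C: waits 0, runs 0→5
A: waits 5, runs 5→11
F: waits 11, runs 11→29
E: waits 29, runs 29→41
B: waits 41, runs 41→54
D: waits 54, runs 54→68
Sum = 0+5+11+29+41+54 = 140.
FIFO (arrival order): A B C D E F.
A: waits 0, runs 0→6
B: waits 6, runs 6→19
C: waits 19, runs 19→24
D: waits 24, runs 24→38
E: waits 38, runs 38→50
F: waits 50, runs 50→68
Sum = 0+6+19+24+38+50 = 137.
Difference = 140 − 137 = 3.

3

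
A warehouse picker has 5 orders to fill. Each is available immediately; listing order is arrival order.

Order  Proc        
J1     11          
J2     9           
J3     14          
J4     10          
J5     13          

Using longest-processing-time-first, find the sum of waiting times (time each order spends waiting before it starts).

127

LPT (decreasing processing time): J3 J5 J1 J4 J2.
J3: waits 0, runs 0→14
J5: waits 14, runs 14→27
J1: waits 27, runs 27→38
J4: waits 38, runs 38→48
J2: waits 48, runs 48→57
Sum = 0+14+27+38+48 = 127.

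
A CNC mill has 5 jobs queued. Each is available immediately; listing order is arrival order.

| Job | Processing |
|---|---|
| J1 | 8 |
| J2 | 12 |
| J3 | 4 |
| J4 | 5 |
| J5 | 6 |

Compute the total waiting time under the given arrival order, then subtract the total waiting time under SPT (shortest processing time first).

FIFO (arrival order): J1 J2 J3 J4 J5.
J1: waits 0, runs 0→8
J2: waits 8, runs 8→20
J3: waits 20, runs 20→24
J4: waits 24, runs 24→29
J5: waits 29, runs 29→35
Sum = 0+8+20+24+29 = 81.
SPT (increasing processing time): J3 J4 J5 J1 J2.
J3: waits 0, runs 0→4
J4: waits 4, runs 4→9
J5: waits 9, runs 9→15
J1: waits 15, runs 15→23
J2: waits 23, runs 23→35
Sum = 0+4+9+15+23 = 51.
Difference = 81 − 51 = 30.

30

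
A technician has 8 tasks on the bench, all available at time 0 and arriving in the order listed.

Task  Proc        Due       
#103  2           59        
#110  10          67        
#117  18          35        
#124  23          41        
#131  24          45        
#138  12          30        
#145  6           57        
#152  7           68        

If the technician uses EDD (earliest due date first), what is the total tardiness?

158

EDD (increasing due date): #138 #117 #124 #131 #145 #103 #110 #152.
#138: 0→12, due 30, tardiness 0
#117: 12→30, due 35, tardiness 0
#124: 30→53, due 41, tardiness 12
#131: 53→77, due 45, tardiness 32
#145: 77→83, due 57, tardiness 26
#103: 83→85, due 59, tardiness 26
#110: 85→95, due 67, tardiness 28
#152: 95→102, due 68, tardiness 34
Sum = 0+0+12+32+26+26+28+34 = 158.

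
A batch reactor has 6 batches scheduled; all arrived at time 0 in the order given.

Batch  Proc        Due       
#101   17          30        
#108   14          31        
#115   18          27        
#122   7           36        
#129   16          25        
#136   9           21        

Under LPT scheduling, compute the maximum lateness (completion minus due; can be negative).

LPT (decreasing processing time): #115 #101 #129 #108 #136 #122.
#115: 0→18, due 27, lateness -9
#101: 18→35, due 30, lateness 5
#129: 35→51, due 25, lateness 26
#108: 51→65, due 31, lateness 34
#136: 65→74, due 21, lateness 53
#122: 74→81, due 36, lateness 45
Maximum = 53.

53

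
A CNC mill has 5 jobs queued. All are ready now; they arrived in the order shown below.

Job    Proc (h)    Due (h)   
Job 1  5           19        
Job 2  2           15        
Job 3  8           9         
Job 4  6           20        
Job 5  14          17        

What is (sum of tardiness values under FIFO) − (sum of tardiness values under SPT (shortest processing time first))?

-5

FIFO (arrival order): Job 1 Job 2 Job 3 Job 4 Job 5.
Job 1: 0→5, due 19, tardiness 0
Job 2: 5→7, due 15, tardiness 0
Job 3: 7→15, due 9, tardiness 6
Job 4: 15→21, due 20, tardiness 1
Job 5: 21→35, due 17, tardiness 18
Sum = 0+0+6+1+18 = 25.
SPT (increasing processing time): Job 2 Job 1 Job 4 Job 3 Job 5.
Job 2: 0→2, due 15, tardiness 0
Job 1: 2→7, due 19, tardiness 0
Job 4: 7→13, due 20, tardiness 0
Job 3: 13→21, due 9, tardiness 12
Job 5: 21→35, due 17, tardiness 18
Sum = 0+0+0+12+18 = 30.
Difference = 25 − 30 = -5.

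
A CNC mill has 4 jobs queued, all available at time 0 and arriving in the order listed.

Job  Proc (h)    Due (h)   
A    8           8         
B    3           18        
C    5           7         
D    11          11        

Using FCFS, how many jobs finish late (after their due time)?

FIFO (arrival order): A B C D.
A: 0→8, due 8, tardiness 0
B: 8→11, due 18, tardiness 0
C: 11→16, due 7, tardiness 9
D: 16→27, due 11, tardiness 16
Late jobs: 2.

2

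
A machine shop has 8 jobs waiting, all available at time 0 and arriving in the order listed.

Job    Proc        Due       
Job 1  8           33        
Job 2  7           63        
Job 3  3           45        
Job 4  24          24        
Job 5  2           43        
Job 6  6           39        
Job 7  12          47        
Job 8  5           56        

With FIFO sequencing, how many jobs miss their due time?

5

FIFO (arrival order): Job 1 Job 2 Job 3 Job 4 Job 5 Job 6 Job 7 Job 8.
Job 1: 0→8, due 33, tardiness 0
Job 2: 8→15, due 63, tardiness 0
Job 3: 15→18, due 45, tardiness 0
Job 4: 18→42, due 24, tardiness 18
Job 5: 42→44, due 43, tardiness 1
Job 6: 44→50, due 39, tardiness 11
Job 7: 50→62, due 47, tardiness 15
Job 8: 62→67, due 56, tardiness 11
Late jobs: 5.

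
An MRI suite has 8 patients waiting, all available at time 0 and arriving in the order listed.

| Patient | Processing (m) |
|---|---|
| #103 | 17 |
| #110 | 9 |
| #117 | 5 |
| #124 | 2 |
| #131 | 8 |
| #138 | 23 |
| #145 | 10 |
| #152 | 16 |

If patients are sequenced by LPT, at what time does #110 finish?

75

LPT (decreasing processing time): #138 #103 #152 #145 #110 #131 #117 #124.
#138: 0→23
#103: 23→40
#152: 40→56
#145: 56→66
#110: 66→75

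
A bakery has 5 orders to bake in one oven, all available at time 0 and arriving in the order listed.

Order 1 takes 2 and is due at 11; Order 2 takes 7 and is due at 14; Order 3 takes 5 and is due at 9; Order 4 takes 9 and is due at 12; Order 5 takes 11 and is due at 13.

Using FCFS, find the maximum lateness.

FIFO (arrival order): Order 1 Order 2 Order 3 Order 4 Order 5.
Order 1: 0→2, due 11, lateness -9
Order 2: 2→9, due 14, lateness -5
Order 3: 9→14, due 9, lateness 5
Order 4: 14→23, due 12, lateness 11
Order 5: 23→34, due 13, lateness 21
Maximum = 21.

21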